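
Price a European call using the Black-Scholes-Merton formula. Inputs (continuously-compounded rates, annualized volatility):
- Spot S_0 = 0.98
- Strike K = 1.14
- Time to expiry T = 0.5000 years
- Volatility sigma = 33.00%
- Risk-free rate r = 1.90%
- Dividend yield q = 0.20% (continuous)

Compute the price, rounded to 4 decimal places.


Answer: Price = 0.0405

Derivation:
d1 = (ln(S/K) + (r - q + 0.5*sigma^2) * T) / (sigma * sqrt(T)) = -0.49500033
d2 = d1 - sigma * sqrt(T) = -0.72834557
exp(-rT) = 0.99054498; exp(-qT) = 0.99900050
C = S_0 * exp(-qT) * N(d1) - K * exp(-rT) * N(d2)
N(d1) = 0.31029994; N(d2) = 0.23320104
C = 0.9800 * 0.99900050 * 0.31029994 - 1.1400 * 0.99054498 * 0.23320104 = 0.0405


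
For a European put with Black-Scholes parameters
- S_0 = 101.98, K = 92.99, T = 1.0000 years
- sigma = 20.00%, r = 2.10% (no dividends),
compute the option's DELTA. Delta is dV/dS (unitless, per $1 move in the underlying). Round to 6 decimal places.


Answer: Delta = -0.252570

Derivation:
d1 = 0.6664237757; d2 = 0.4664237757
phi(d1) = 0.3194997276; exp(-qT) = 1.0000000000; exp(-rT) = 0.9792189646
N(-d1) = 0.2525701349
Delta = -exp(-qT) * N(-d1) = -1.0000000000 * 0.2525701349 = -0.252570


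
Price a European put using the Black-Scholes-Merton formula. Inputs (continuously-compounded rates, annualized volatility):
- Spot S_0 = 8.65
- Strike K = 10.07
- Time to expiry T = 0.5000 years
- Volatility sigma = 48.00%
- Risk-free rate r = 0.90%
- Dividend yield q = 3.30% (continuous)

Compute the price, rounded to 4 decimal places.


Answer: Price = 2.1482

Derivation:
d1 = (ln(S/K) + (r - q + 0.5*sigma^2) * T) / (sigma * sqrt(T)) = -0.31348809
d2 = d1 - sigma * sqrt(T) = -0.65289934
exp(-rT) = 0.99551011; exp(-qT) = 0.98363538
P = K * exp(-rT) * N(-d2) - S_0 * exp(-qT) * N(-d1)
N(-d1) = 0.62304507; N(-d2) = 0.74308941
P = 10.0700 * 0.99551011 * 0.74308941 - 8.6500 * 0.98363538 * 0.62304507 = 2.1482


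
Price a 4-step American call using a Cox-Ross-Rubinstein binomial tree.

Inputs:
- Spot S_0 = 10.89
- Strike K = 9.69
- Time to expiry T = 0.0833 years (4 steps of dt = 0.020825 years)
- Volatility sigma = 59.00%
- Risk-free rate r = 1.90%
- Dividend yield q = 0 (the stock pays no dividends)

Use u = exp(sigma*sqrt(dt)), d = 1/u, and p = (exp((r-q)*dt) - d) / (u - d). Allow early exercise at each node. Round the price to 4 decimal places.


dt = T/N = 0.020825
u = exp(sigma*sqrt(dt)) = 1.088872; d = 1/u = 0.918382
p = (exp((r-q)*dt) - d) / (u - d) = 0.481049
Discount per step: exp(-r*dt) = 0.999604
Stock lattice S(k, i) with i counting down-moves:
  k=0: S(0,0) = 10.8900
  k=1: S(1,0) = 11.8578; S(1,1) = 10.0012
  k=2: S(2,0) = 12.9116; S(2,1) = 10.8900; S(2,2) = 9.1849
  k=3: S(3,0) = 14.0591; S(3,1) = 11.8578; S(3,2) = 10.0012; S(3,3) = 8.4352
  k=4: S(4,0) = 15.3086; S(4,1) = 12.9116; S(4,2) = 10.8900; S(4,3) = 9.1849; S(4,4) = 7.7468
Terminal payoffs V(N, i) = max(S_T - K, 0):
  V(4,0) = 5.618580; V(4,1) = 3.221640; V(4,2) = 1.200000; V(4,3) = 0.000000; V(4,4) = 0.000000
Backward induction: V(k, i) = exp(-r*dt) * [p * V(k+1, i) + (1-p) * V(k+1, i+1)]; then take max(V_cont, immediate exercise) for American.
  V(3,0) = exp(-r*dt) * [p*5.618580 + (1-p)*3.221640] = 4.372954; exercise = 4.369120; V(3,0) = max -> 4.372954
  V(3,1) = exp(-r*dt) * [p*3.221640 + (1-p)*1.200000] = 2.171647; exercise = 2.167814; V(3,1) = max -> 2.171647
  V(3,2) = exp(-r*dt) * [p*1.200000 + (1-p)*0.000000] = 0.577030; exercise = 0.311177; V(3,2) = max -> 0.577030
  V(3,3) = exp(-r*dt) * [p*0.000000 + (1-p)*0.000000] = 0.000000; exercise = 0.000000; V(3,3) = max -> 0.000000
  V(2,0) = exp(-r*dt) * [p*4.372954 + (1-p)*2.171647] = 3.229305; exercise = 3.221640; V(2,0) = max -> 3.229305
  V(2,1) = exp(-r*dt) * [p*2.171647 + (1-p)*0.577030] = 1.343587; exercise = 1.200000; V(2,1) = max -> 1.343587
  V(2,2) = exp(-r*dt) * [p*0.577030 + (1-p)*0.000000] = 0.277470; exercise = 0.000000; V(2,2) = max -> 0.277470
  V(1,0) = exp(-r*dt) * [p*3.229305 + (1-p)*1.343587] = 2.249818; exercise = 2.167814; V(1,0) = max -> 2.249818
  V(1,1) = exp(-r*dt) * [p*1.343587 + (1-p)*0.277470] = 0.790011; exercise = 0.311177; V(1,1) = max -> 0.790011
  V(0,0) = exp(-r*dt) * [p*2.249818 + (1-p)*0.790011] = 1.491659; exercise = 1.200000; V(0,0) = max -> 1.491659

Answer: Price = V(0,0) = 1.4917


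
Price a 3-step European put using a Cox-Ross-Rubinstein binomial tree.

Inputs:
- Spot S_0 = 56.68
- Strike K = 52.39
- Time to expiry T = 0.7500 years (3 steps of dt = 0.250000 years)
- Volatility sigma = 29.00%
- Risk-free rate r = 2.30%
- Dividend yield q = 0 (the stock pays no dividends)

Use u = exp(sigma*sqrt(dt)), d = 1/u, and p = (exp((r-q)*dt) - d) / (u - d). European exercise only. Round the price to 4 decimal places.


Answer: Price = V(0,0) = 3.4029

Derivation:
dt = T/N = 0.250000
u = exp(sigma*sqrt(dt)) = 1.156040; d = 1/u = 0.865022
p = (exp((r-q)*dt) - d) / (u - d) = 0.483629
Discount per step: exp(-r*dt) = 0.994266
Stock lattice S(k, i) with i counting down-moves:
  k=0: S(0,0) = 56.6800
  k=1: S(1,0) = 65.5243; S(1,1) = 49.0295
  k=2: S(2,0) = 75.7487; S(2,1) = 56.6800; S(2,2) = 42.4116
  k=3: S(3,0) = 87.5685; S(3,1) = 65.5243; S(3,2) = 49.0295; S(3,3) = 36.6870
Terminal payoffs V(N, i) = max(K - S_T, 0):
  V(3,0) = 0.000000; V(3,1) = 0.000000; V(3,2) = 3.360536; V(3,3) = 15.703039
Backward induction: V(k, i) = exp(-r*dt) * [p * V(k+1, i) + (1-p) * V(k+1, i+1)].
  V(2,0) = exp(-r*dt) * [p*0.000000 + (1-p)*0.000000] = 0.000000
  V(2,1) = exp(-r*dt) * [p*0.000000 + (1-p)*3.360536] = 1.725336
  V(2,2) = exp(-r*dt) * [p*3.360536 + (1-p)*15.703039] = 9.678043
  V(1,0) = exp(-r*dt) * [p*0.000000 + (1-p)*1.725336] = 0.885806
  V(1,1) = exp(-r*dt) * [p*1.725336 + (1-p)*9.678043] = 5.798449
  V(0,0) = exp(-r*dt) * [p*0.885806 + (1-p)*5.798449] = 3.402931


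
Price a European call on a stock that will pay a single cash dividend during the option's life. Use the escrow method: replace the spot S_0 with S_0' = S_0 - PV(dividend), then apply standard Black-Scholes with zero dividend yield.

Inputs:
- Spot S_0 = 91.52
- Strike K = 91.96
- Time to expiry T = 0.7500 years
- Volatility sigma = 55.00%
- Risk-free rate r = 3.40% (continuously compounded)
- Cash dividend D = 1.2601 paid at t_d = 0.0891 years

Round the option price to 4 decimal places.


PV(D) = D * exp(-r * t_d) = 1.2601 * 0.99697518 = 1.25628843
S_0' = S_0 - PV(D) = 91.5200 - 1.25628843 = 90.26371157
d1 = (ln(S_0'/K) + (r + sigma^2/2)*T) / (sigma*sqrt(T)) = 0.25260505
d2 = d1 - sigma*sqrt(T) = -0.22370892
exp(-rT) = 0.97482238
N(d1) = 0.59971329; N(d2) = 0.41149190
C = S_0' * N(d1) - K * exp(-rT) * N(d2) = 90.26371157 * 0.59971329 - 91.9600 * 0.97482238 * 0.41149190 = 17.2443

Answer: Price = 17.2443


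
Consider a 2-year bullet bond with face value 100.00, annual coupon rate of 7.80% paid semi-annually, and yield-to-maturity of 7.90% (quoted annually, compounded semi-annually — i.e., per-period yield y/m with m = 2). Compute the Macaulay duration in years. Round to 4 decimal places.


Answer: Macaulay duration = 1.8901 years

Derivation:
Coupon per period c = face * coupon_rate / m = 3.900000
Periods per year m = 2; per-period yield y/m = 0.039500
Number of cashflows N = 4
Cashflows (t years, CF_t, discount factor 1/(1+y/m)^(m*t), PV):
  t = 0.5000: CF_t = 3.900000, DF = 0.962001, PV = 3.751804
  t = 1.0000: CF_t = 3.900000, DF = 0.925446, PV = 3.609239
  t = 1.5000: CF_t = 3.900000, DF = 0.890280, PV = 3.472091
  t = 2.0000: CF_t = 103.900000, DF = 0.856450, PV = 88.985157
Price P = sum_t PV_t = 99.818291
Macaulay numerator sum_t t * PV_t:
  t * PV_t at t = 0.5000: 1.875902
  t * PV_t at t = 1.0000: 3.609239
  t * PV_t at t = 1.5000: 5.208137
  t * PV_t at t = 2.0000: 177.970315
Macaulay duration D = (sum_t t * PV_t) / P = 188.663592 / 99.818291 = 1.890070


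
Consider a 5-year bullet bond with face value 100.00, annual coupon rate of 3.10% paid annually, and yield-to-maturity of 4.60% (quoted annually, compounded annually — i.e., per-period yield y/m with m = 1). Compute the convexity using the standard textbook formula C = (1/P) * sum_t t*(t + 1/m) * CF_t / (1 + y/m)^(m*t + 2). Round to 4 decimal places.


Coupon per period c = face * coupon_rate / m = 3.100000
Periods per year m = 1; per-period yield y/m = 0.046000
Number of cashflows N = 5
Cashflows (t years, CF_t, discount factor 1/(1+y/m)^(m*t), PV):
  t = 1.0000: CF_t = 3.100000, DF = 0.956023, PV = 2.963671
  t = 2.0000: CF_t = 3.100000, DF = 0.913980, PV = 2.833338
  t = 3.0000: CF_t = 3.100000, DF = 0.873786, PV = 2.708736
  t = 4.0000: CF_t = 3.100000, DF = 0.835359, PV = 2.589614
  t = 5.0000: CF_t = 103.100000, DF = 0.798623, PV = 82.337987
Price P = sum_t PV_t = 93.433345
Convexity numerator sum_t t*(t + 1/m) * CF_t / (1+y/m)^(m*t + 2):
  t = 1.0000: term = 5.417472
  t = 2.0000: term = 15.537681
  t = 3.0000: term = 29.708759
  t = 4.0000: term = 47.337093
  t = 5.0000: term = 2257.657868
Convexity = (1/P) * sum = 2355.658873 / 93.433345 = 25.212186

Answer: Convexity = 25.2122


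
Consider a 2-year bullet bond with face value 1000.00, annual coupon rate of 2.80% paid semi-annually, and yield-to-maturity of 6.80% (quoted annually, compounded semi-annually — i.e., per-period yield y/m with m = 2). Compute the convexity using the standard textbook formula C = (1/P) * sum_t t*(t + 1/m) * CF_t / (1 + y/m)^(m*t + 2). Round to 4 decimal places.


Answer: Convexity = 4.5432

Derivation:
Coupon per period c = face * coupon_rate / m = 14.000000
Periods per year m = 2; per-period yield y/m = 0.034000
Number of cashflows N = 4
Cashflows (t years, CF_t, discount factor 1/(1+y/m)^(m*t), PV):
  t = 0.5000: CF_t = 14.000000, DF = 0.967118, PV = 13.539652
  t = 1.0000: CF_t = 14.000000, DF = 0.935317, PV = 13.094441
  t = 1.5000: CF_t = 14.000000, DF = 0.904562, PV = 12.663869
  t = 2.0000: CF_t = 1014.000000, DF = 0.874818, PV = 887.065727
Price P = sum_t PV_t = 926.363689
Convexity numerator sum_t t*(t + 1/m) * CF_t / (1+y/m)^(m*t + 2):
  t = 0.5000: term = 6.331935
  t = 1.0000: term = 18.371184
  t = 1.5000: term = 35.534204
  t = 2.0000: term = 4148.439175
Convexity = (1/P) * sum = 4208.676498 / 926.363689 = 4.543223


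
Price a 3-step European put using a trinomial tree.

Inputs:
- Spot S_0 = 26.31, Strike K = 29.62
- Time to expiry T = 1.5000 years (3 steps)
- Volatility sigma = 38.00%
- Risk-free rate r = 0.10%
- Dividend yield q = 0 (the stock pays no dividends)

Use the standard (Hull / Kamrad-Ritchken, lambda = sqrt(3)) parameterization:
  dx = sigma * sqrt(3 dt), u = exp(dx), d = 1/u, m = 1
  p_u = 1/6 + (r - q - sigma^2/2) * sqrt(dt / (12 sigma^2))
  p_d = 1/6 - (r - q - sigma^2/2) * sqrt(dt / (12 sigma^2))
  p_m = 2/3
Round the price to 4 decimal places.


Answer: Price = V(0,0) = 6.9252

Derivation:
dt = T/N = 0.500000; dx = sigma*sqrt(3*dt) = 0.465403
u = exp(dx) = 1.592656; d = 1/u = 0.627882
p_u = 0.128420, p_m = 0.666667, p_d = 0.204913
Discount per step: exp(-r*dt) = 0.999500
Stock lattice S(k, j) with j the centered position index:
  k=0: S(0,+0) = 26.3100
  k=1: S(1,-1) = 16.5196; S(1,+0) = 26.3100; S(1,+1) = 41.9028
  k=2: S(2,-2) = 10.3723; S(2,-1) = 16.5196; S(2,+0) = 26.3100; S(2,+1) = 41.9028; S(2,+2) = 66.7367
  k=3: S(3,-3) = 6.5126; S(3,-2) = 10.3723; S(3,-1) = 16.5196; S(3,+0) = 26.3100; S(3,+1) = 41.9028; S(3,+2) = 66.7367; S(3,+3) = 106.2886
Terminal payoffs V(N, j) = max(K - S_T, 0):
  V(3,-3) = 23.107392; V(3,-2) = 19.247656; V(3,-1) = 13.100425; V(3,+0) = 3.310000; V(3,+1) = 0.000000; V(3,+2) = 0.000000; V(3,+3) = 0.000000
Backward induction: V(k, j) = exp(-r*dt) * [p_u * V(k+1, j+1) + p_m * V(k+1, j) + p_d * V(k+1, j-1)]
  V(2,-2) = exp(-r*dt) * [p_u*13.100425 + p_m*19.247656 + p_d*23.107392] = 19.239516
  V(2,-1) = exp(-r*dt) * [p_u*3.310000 + p_m*13.100425 + p_d*19.247656] = 13.096235
  V(2,+0) = exp(-r*dt) * [p_u*0.000000 + p_m*3.310000 + p_d*13.100425] = 4.888670
  V(2,+1) = exp(-r*dt) * [p_u*0.000000 + p_m*0.000000 + p_d*3.310000] = 0.677923
  V(2,+2) = exp(-r*dt) * [p_u*0.000000 + p_m*0.000000 + p_d*0.000000] = 0.000000
  V(1,-1) = exp(-r*dt) * [p_u*4.888670 + p_m*13.096235 + p_d*19.239516] = 13.294407
  V(1,+0) = exp(-r*dt) * [p_u*0.677923 + p_m*4.888670 + p_d*13.096235] = 6.026748
  V(1,+1) = exp(-r*dt) * [p_u*0.000000 + p_m*0.677923 + p_d*4.888670] = 1.452975
  V(0,+0) = exp(-r*dt) * [p_u*1.452975 + p_m*6.026748 + p_d*13.294407] = 6.925158


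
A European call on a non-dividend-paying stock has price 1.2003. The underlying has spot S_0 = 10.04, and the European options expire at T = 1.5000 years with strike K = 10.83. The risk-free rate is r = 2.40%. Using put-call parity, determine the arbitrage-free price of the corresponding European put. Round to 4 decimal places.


Put-call parity: C - P = S_0 * exp(-qT) - K * exp(-rT).
S_0 * exp(-qT) = 10.0400 * 1.00000000 = 10.04000000
K * exp(-rT) = 10.8300 * 0.96464029 = 10.44705438
P = C - S*exp(-qT) + K*exp(-rT)
P = 1.2003 - 10.04000000 + 10.44705438 = 1.6074

Answer: Put price = 1.6074


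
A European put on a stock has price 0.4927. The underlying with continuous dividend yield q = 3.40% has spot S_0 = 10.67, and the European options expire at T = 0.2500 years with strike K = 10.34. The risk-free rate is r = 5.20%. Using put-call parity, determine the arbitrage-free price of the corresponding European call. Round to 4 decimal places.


Answer: Call price = 0.8659

Derivation:
Put-call parity: C - P = S_0 * exp(-qT) - K * exp(-rT).
S_0 * exp(-qT) = 10.6700 * 0.99153602 = 10.57968936
K * exp(-rT) = 10.3400 * 0.98708414 = 10.20644996
C = P + S*exp(-qT) - K*exp(-rT)
C = 0.4927 + 10.57968936 - 10.20644996 = 0.8659


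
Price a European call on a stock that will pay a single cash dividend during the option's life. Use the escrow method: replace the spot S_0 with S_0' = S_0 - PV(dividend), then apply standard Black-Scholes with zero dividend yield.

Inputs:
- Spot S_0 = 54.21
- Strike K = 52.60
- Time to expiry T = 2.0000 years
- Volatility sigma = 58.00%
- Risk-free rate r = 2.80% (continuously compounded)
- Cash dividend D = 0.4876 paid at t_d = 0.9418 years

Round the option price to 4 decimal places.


Answer: Price = 18.5354

Derivation:
PV(D) = D * exp(-r * t_d) = 0.4876 * 0.97397426 = 0.47490985
S_0' = S_0 - PV(D) = 54.2100 - 0.47490985 = 53.73509015
d1 = (ln(S_0'/K) + (r + sigma^2/2)*T) / (sigma*sqrt(T)) = 0.50442330
d2 = d1 - sigma*sqrt(T) = -0.31582057
exp(-rT) = 0.94553914
N(d1) = 0.69301803; N(d2) = 0.37606935
C = S_0' * N(d1) - K * exp(-rT) * N(d2) = 53.73509015 * 0.69301803 - 52.6000 * 0.94553914 * 0.37606935 = 18.5354


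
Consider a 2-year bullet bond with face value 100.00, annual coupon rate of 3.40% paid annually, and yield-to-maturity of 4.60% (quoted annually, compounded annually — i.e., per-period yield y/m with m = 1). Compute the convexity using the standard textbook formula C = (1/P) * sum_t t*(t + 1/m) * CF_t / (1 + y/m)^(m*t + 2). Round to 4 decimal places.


Answer: Convexity = 5.3623

Derivation:
Coupon per period c = face * coupon_rate / m = 3.400000
Periods per year m = 1; per-period yield y/m = 0.046000
Number of cashflows N = 2
Cashflows (t years, CF_t, discount factor 1/(1+y/m)^(m*t), PV):
  t = 1.0000: CF_t = 3.400000, DF = 0.956023, PV = 3.250478
  t = 2.0000: CF_t = 103.400000, DF = 0.913980, PV = 94.505519
Price P = sum_t PV_t = 97.755997
Convexity numerator sum_t t*(t + 1/m) * CF_t / (1+y/m)^(m*t + 2):
  t = 1.0000: term = 5.941743
  t = 2.0000: term = 518.256850
Convexity = (1/P) * sum = 524.198593 / 97.755997 = 5.362316


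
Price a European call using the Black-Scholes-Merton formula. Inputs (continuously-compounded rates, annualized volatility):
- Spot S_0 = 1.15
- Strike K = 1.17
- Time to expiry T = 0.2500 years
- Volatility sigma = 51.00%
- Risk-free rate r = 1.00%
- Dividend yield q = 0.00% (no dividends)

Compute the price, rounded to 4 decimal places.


d1 = (ln(S/K) + (r - q + 0.5*sigma^2) * T) / (sigma * sqrt(T)) = 0.06968899
d2 = d1 - sigma * sqrt(T) = -0.18531101
exp(-rT) = 0.99750312; exp(-qT) = 1.00000000
C = S_0 * exp(-qT) * N(d1) - K * exp(-rT) * N(d2)
N(d1) = 0.52777940; N(d2) = 0.42649255
C = 1.1500 * 1.00000000 * 0.52777940 - 1.1700 * 0.99750312 * 0.42649255 = 0.1092

Answer: Price = 0.1092


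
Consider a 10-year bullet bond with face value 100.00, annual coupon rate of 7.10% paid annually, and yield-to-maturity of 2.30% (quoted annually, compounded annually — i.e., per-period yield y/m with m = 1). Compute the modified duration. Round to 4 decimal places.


Coupon per period c = face * coupon_rate / m = 7.100000
Periods per year m = 1; per-period yield y/m = 0.023000
Number of cashflows N = 10
Cashflows (t years, CF_t, discount factor 1/(1+y/m)^(m*t), PV):
  t = 1.0000: CF_t = 7.100000, DF = 0.977517, PV = 6.940371
  t = 2.0000: CF_t = 7.100000, DF = 0.955540, PV = 6.784332
  t = 3.0000: CF_t = 7.100000, DF = 0.934056, PV = 6.631800
  t = 4.0000: CF_t = 7.100000, DF = 0.913056, PV = 6.482698
  t = 5.0000: CF_t = 7.100000, DF = 0.892528, PV = 6.336949
  t = 6.0000: CF_t = 7.100000, DF = 0.872461, PV = 6.194476
  t = 7.0000: CF_t = 7.100000, DF = 0.852846, PV = 6.055206
  t = 8.0000: CF_t = 7.100000, DF = 0.833671, PV = 5.919067
  t = 9.0000: CF_t = 7.100000, DF = 0.814928, PV = 5.785990
  t = 10.0000: CF_t = 107.100000, DF = 0.796606, PV = 85.316520
Price P = sum_t PV_t = 142.447409
First compute Macaulay numerator sum_t t * PV_t:
  t * PV_t at t = 1.0000: 6.940371
  t * PV_t at t = 2.0000: 13.568664
  t * PV_t at t = 3.0000: 19.895401
  t * PV_t at t = 4.0000: 25.930793
  t * PV_t at t = 5.0000: 31.684743
  t * PV_t at t = 6.0000: 37.166854
  t * PV_t at t = 7.0000: 42.386441
  t * PV_t at t = 8.0000: 47.352539
  t * PV_t at t = 9.0000: 52.073906
  t * PV_t at t = 10.0000: 853.165202
Macaulay duration D = 1130.164914 / 142.447409 = 7.933910
Modified duration = D / (1 + y/m) = 7.933910 / (1 + 0.023000) = 7.755533

Answer: Modified duration = 7.7555


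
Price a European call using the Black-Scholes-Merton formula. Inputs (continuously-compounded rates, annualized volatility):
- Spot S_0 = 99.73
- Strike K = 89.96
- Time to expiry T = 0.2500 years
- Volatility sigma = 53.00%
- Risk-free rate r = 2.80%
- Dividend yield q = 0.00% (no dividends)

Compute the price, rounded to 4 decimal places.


d1 = (ln(S/K) + (r - q + 0.5*sigma^2) * T) / (sigma * sqrt(T)) = 0.54797701
d2 = d1 - sigma * sqrt(T) = 0.28297701
exp(-rT) = 0.99302444; exp(-qT) = 1.00000000
C = S_0 * exp(-qT) * N(d1) - K * exp(-rT) * N(d2)
N(d1) = 0.70814616; N(d2) = 0.61140277
C = 99.7300 * 1.00000000 * 0.70814616 - 89.9600 * 0.99302444 * 0.61140277 = 16.0053

Answer: Price = 16.0053


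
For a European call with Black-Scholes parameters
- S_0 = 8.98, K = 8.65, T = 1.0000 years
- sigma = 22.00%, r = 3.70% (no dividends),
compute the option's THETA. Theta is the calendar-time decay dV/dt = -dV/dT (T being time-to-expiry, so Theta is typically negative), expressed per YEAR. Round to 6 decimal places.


Answer: Theta = -0.538459

Derivation:
d1 = 0.4483661880; d2 = 0.2283661880
phi(d1) = 0.3607916434; exp(-qT) = 1.0000000000; exp(-rT) = 0.9636761353
Theta = -S*exp(-qT)*phi(d1)*sigma/(2*sqrt(T)) - r*K*exp(-rT)*N(d2) + q*S*exp(-qT)*N(d1)
N(d1) = 0.6730555301; N(d2) = 0.5903192135; sqrt(T) = 1.0000000000
Term 1 = -8.9800 * 1.0000000000 * 0.3607916434 * 0.2200 / (2 * 1.0000000000) = -0.3563899854
Term 2 = -0.0370 * 8.6500 * 0.9636761353 * 0.5903192135 = -0.1820689361
Term 3 = 0 (no dividend yield, q = 0)
Theta = -0.3563899854 + (-0.1820689361) + (0.0000000000) = -0.538459


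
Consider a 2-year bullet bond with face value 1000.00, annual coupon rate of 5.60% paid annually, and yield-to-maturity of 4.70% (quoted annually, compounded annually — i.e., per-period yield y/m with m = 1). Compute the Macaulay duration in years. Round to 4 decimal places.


Coupon per period c = face * coupon_rate / m = 56.000000
Periods per year m = 1; per-period yield y/m = 0.047000
Number of cashflows N = 2
Cashflows (t years, CF_t, discount factor 1/(1+y/m)^(m*t), PV):
  t = 1.0000: CF_t = 56.000000, DF = 0.955110, PV = 53.486151
  t = 2.0000: CF_t = 1056.000000, DF = 0.912235, PV = 963.319951
Price P = sum_t PV_t = 1016.806102
Macaulay numerator sum_t t * PV_t:
  t * PV_t at t = 1.0000: 53.486151
  t * PV_t at t = 2.0000: 1926.639902
Macaulay duration D = (sum_t t * PV_t) / P = 1980.126053 / 1016.806102 = 1.947398

Answer: Macaulay duration = 1.9474 years


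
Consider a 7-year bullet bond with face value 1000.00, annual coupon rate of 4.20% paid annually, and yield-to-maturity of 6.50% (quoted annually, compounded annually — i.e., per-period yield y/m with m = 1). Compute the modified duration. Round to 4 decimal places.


Coupon per period c = face * coupon_rate / m = 42.000000
Periods per year m = 1; per-period yield y/m = 0.065000
Number of cashflows N = 7
Cashflows (t years, CF_t, discount factor 1/(1+y/m)^(m*t), PV):
  t = 1.0000: CF_t = 42.000000, DF = 0.938967, PV = 39.436620
  t = 2.0000: CF_t = 42.000000, DF = 0.881659, PV = 37.029690
  t = 3.0000: CF_t = 42.000000, DF = 0.827849, PV = 34.769662
  t = 4.0000: CF_t = 42.000000, DF = 0.777323, PV = 32.647570
  t = 5.0000: CF_t = 42.000000, DF = 0.729881, PV = 30.654995
  t = 6.0000: CF_t = 42.000000, DF = 0.685334, PV = 28.784033
  t = 7.0000: CF_t = 1042.000000, DF = 0.643506, PV = 670.533476
Price P = sum_t PV_t = 873.856045
First compute Macaulay numerator sum_t t * PV_t:
  t * PV_t at t = 1.0000: 39.436620
  t * PV_t at t = 2.0000: 74.059380
  t * PV_t at t = 3.0000: 104.308986
  t * PV_t at t = 4.0000: 130.590279
  t * PV_t at t = 5.0000: 153.274976
  t * PV_t at t = 6.0000: 172.704198
  t * PV_t at t = 7.0000: 4693.734331
Macaulay duration D = 5368.108769 / 873.856045 = 6.143013
Modified duration = D / (1 + y/m) = 6.143013 / (1 + 0.065000) = 5.768087

Answer: Modified duration = 5.7681


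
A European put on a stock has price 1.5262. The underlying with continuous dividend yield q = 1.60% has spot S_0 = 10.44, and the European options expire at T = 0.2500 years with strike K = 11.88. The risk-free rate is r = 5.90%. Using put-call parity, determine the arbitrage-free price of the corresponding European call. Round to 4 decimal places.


Put-call parity: C - P = S_0 * exp(-qT) - K * exp(-rT).
S_0 * exp(-qT) = 10.4400 * 0.99600799 = 10.39832341
K * exp(-rT) = 11.8800 * 0.98535825 = 11.70605599
C = P + S*exp(-qT) - K*exp(-rT)
C = 1.5262 + 10.39832341 - 11.70605599 = 0.2185

Answer: Call price = 0.2185


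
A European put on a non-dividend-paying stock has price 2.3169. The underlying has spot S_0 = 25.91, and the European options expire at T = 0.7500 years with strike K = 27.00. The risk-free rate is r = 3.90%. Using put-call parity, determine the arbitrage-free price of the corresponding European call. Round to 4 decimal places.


Answer: Call price = 2.0052

Derivation:
Put-call parity: C - P = S_0 * exp(-qT) - K * exp(-rT).
S_0 * exp(-qT) = 25.9100 * 1.00000000 = 25.91000000
K * exp(-rT) = 27.0000 * 0.97117364 = 26.22168830
C = P + S*exp(-qT) - K*exp(-rT)
C = 2.3169 + 25.91000000 - 26.22168830 = 2.0052


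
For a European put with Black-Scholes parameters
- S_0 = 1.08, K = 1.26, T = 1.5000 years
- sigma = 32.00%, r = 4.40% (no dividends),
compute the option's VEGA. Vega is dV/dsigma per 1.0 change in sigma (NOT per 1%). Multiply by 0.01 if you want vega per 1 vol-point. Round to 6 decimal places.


d1 = -0.0289618477; d2 = -0.4208802066
phi(d1) = 0.3987750014; exp(-qT) = 1.0000000000; exp(-rT) = 0.9361308643
Vega = S * exp(-qT) * phi(d1) * sqrt(T) = 1.0800 * 1.0000000000 * 0.3987750014 * 1.2247448714 = 0.527469

Answer: Vega = 0.527469


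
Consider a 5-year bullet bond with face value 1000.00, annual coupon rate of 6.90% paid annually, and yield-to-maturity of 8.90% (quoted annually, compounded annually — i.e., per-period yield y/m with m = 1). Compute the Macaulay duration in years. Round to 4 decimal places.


Answer: Macaulay duration = 4.3667 years

Derivation:
Coupon per period c = face * coupon_rate / m = 69.000000
Periods per year m = 1; per-period yield y/m = 0.089000
Number of cashflows N = 5
Cashflows (t years, CF_t, discount factor 1/(1+y/m)^(m*t), PV):
  t = 1.0000: CF_t = 69.000000, DF = 0.918274, PV = 63.360882
  t = 2.0000: CF_t = 69.000000, DF = 0.843226, PV = 58.182628
  t = 3.0000: CF_t = 69.000000, DF = 0.774313, PV = 53.427574
  t = 4.0000: CF_t = 69.000000, DF = 0.711031, PV = 49.061133
  t = 5.0000: CF_t = 1069.000000, DF = 0.652921, PV = 697.972491
Price P = sum_t PV_t = 922.004707
Macaulay numerator sum_t t * PV_t:
  t * PV_t at t = 1.0000: 63.360882
  t * PV_t at t = 2.0000: 116.365255
  t * PV_t at t = 3.0000: 160.282721
  t * PV_t at t = 4.0000: 196.244531
  t * PV_t at t = 5.0000: 3489.862457
Macaulay duration D = (sum_t t * PV_t) / P = 4026.115846 / 922.004707 = 4.366698


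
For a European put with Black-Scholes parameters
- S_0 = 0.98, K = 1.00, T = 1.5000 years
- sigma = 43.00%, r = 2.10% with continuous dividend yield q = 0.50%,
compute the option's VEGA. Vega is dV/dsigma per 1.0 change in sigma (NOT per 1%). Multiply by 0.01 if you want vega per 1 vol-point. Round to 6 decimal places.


d1 = 0.2705305578; d2 = -0.2561097369
phi(d1) = 0.3846075080; exp(-qT) = 0.9925280548; exp(-rT) = 0.9689909565
Vega = S * exp(-qT) * phi(d1) * sqrt(T) = 0.9800 * 0.9925280548 * 0.3846075080 * 1.2247448714 = 0.458176

Answer: Vega = 0.458176


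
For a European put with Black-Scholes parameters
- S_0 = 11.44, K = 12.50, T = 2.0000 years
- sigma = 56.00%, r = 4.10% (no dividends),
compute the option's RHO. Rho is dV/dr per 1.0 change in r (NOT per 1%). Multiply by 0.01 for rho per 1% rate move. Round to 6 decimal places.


Answer: Rho = -15.132233

Derivation:
d1 = 0.3876300554; d2 = -0.4043295395
phi(d1) = 0.3700685341; exp(-qT) = 1.0000000000; exp(-rT) = 0.9212719587
N(-d2) = 0.6570147969
Rho = -K*T*exp(-rT)*N(-d2) = -12.5000 * 2.0000 * 0.9212719587 * 0.6570147969 = -15.132233


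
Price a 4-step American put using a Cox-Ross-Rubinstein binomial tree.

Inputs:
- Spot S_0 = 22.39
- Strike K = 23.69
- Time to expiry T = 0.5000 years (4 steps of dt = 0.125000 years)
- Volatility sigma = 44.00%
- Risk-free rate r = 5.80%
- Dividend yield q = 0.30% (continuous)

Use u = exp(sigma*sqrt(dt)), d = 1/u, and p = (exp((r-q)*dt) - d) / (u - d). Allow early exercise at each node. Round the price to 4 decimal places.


Answer: Price = V(0,0) = 3.2967

Derivation:
dt = T/N = 0.125000
u = exp(sigma*sqrt(dt)) = 1.168316; d = 1/u = 0.855933
p = (exp((r-q)*dt) - d) / (u - d) = 0.483271
Discount per step: exp(-r*dt) = 0.992776
Stock lattice S(k, i) with i counting down-moves:
  k=0: S(0,0) = 22.3900
  k=1: S(1,0) = 26.1586; S(1,1) = 19.1643
  k=2: S(2,0) = 30.5615; S(2,1) = 22.3900; S(2,2) = 16.4034
  k=3: S(3,0) = 35.7055; S(3,1) = 26.1586; S(3,2) = 19.1643; S(3,3) = 14.0402
  k=4: S(4,0) = 41.7153; S(4,1) = 30.5615; S(4,2) = 22.3900; S(4,3) = 16.4034; S(4,4) = 12.0175
Terminal payoffs V(N, i) = max(K - S_T, 0):
  V(4,0) = 0.000000; V(4,1) = 0.000000; V(4,2) = 1.300000; V(4,3) = 7.286619; V(4,4) = 11.672542
Backward induction: V(k, i) = exp(-r*dt) * [p * V(k+1, i) + (1-p) * V(k+1, i+1)]; then take max(V_cont, immediate exercise) for American.
  V(3,0) = exp(-r*dt) * [p*0.000000 + (1-p)*0.000000] = 0.000000; exercise = 0.000000; V(3,0) = max -> 0.000000
  V(3,1) = exp(-r*dt) * [p*0.000000 + (1-p)*1.300000] = 0.666895; exercise = 0.000000; V(3,1) = max -> 0.666895
  V(3,2) = exp(-r*dt) * [p*1.300000 + (1-p)*7.286619] = 4.361720; exercise = 4.525666; V(3,2) = max -> 4.525666
  V(3,3) = exp(-r*dt) * [p*7.286619 + (1-p)*11.672542] = 9.483942; exercise = 9.649810; V(3,3) = max -> 9.649810
  V(2,0) = exp(-r*dt) * [p*0.000000 + (1-p)*0.666895] = 0.342114; exercise = 0.000000; V(2,0) = max -> 0.342114
  V(2,1) = exp(-r*dt) * [p*0.666895 + (1-p)*4.525666] = 2.641611; exercise = 1.300000; V(2,1) = max -> 2.641611
  V(2,2) = exp(-r*dt) * [p*4.525666 + (1-p)*9.649810] = 7.121638; exercise = 7.286619; V(2,2) = max -> 7.286619
  V(1,0) = exp(-r*dt) * [p*0.342114 + (1-p)*2.641611] = 1.519275; exercise = 0.000000; V(1,0) = max -> 1.519275
  V(1,1) = exp(-r*dt) * [p*2.641611 + (1-p)*7.286619] = 5.005399; exercise = 4.525666; V(1,1) = max -> 5.005399
  V(0,0) = exp(-r*dt) * [p*1.519275 + (1-p)*5.005399] = 3.296667; exercise = 1.300000; V(0,0) = max -> 3.296667


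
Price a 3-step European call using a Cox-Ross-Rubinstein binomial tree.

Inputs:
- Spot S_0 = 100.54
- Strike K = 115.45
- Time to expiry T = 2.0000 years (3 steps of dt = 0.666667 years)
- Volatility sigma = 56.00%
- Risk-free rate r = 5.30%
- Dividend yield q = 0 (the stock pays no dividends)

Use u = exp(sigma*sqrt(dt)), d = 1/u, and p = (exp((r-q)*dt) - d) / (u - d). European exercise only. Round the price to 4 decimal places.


dt = T/N = 0.666667
u = exp(sigma*sqrt(dt)) = 1.579705; d = 1/u = 0.633030
p = (exp((r-q)*dt) - d) / (u - d) = 0.425632
Discount per step: exp(-r*dt) = 0.965284
Stock lattice S(k, i) with i counting down-moves:
  k=0: S(0,0) = 100.5400
  k=1: S(1,0) = 158.8235; S(1,1) = 63.6448
  k=2: S(2,0) = 250.8943; S(2,1) = 100.5400; S(2,2) = 40.2890
  k=3: S(3,0) = 396.3390; S(3,1) = 158.8235; S(3,2) = 63.6448; S(3,3) = 25.5042
Terminal payoffs V(N, i) = max(S_T - K, 0):
  V(3,0) = 280.889003; V(3,1) = 43.373535; V(3,2) = 0.000000; V(3,3) = 0.000000
Backward induction: V(k, i) = exp(-r*dt) * [p * V(k+1, i) + (1-p) * V(k+1, i+1)].
  V(2,0) = exp(-r*dt) * [p*280.889003 + (1-p)*43.373535] = 139.452332
  V(2,1) = exp(-r*dt) * [p*43.373535 + (1-p)*0.000000] = 17.820261
  V(2,2) = exp(-r*dt) * [p*0.000000 + (1-p)*0.000000] = 0.000000
  V(1,0) = exp(-r*dt) * [p*139.452332 + (1-p)*17.820261] = 67.174828
  V(1,1) = exp(-r*dt) * [p*17.820261 + (1-p)*0.000000] = 7.321555
  V(0,0) = exp(-r*dt) * [p*67.174828 + (1-p)*7.321555] = 31.658432

Answer: Price = V(0,0) = 31.6584


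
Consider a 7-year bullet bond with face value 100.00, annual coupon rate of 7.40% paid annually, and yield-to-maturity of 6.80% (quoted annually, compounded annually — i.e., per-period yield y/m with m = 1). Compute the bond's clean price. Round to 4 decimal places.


Coupon per period c = face * coupon_rate / m = 7.400000
Periods per year m = 1; per-period yield y/m = 0.068000
Number of cashflows N = 7
Cashflows (t years, CF_t, discount factor 1/(1+y/m)^(m*t), PV):
  t = 1.0000: CF_t = 7.400000, DF = 0.936330, PV = 6.928839
  t = 2.0000: CF_t = 7.400000, DF = 0.876713, PV = 6.487677
  t = 3.0000: CF_t = 7.400000, DF = 0.820892, PV = 6.074604
  t = 4.0000: CF_t = 7.400000, DF = 0.768626, PV = 5.687831
  t = 5.0000: CF_t = 7.400000, DF = 0.719687, PV = 5.325685
  t = 6.0000: CF_t = 7.400000, DF = 0.673864, PV = 4.986596
  t = 7.0000: CF_t = 107.400000, DF = 0.630959, PV = 67.765011
Price P = sum_t PV_t = 103.256243

Answer: Price = 103.2562


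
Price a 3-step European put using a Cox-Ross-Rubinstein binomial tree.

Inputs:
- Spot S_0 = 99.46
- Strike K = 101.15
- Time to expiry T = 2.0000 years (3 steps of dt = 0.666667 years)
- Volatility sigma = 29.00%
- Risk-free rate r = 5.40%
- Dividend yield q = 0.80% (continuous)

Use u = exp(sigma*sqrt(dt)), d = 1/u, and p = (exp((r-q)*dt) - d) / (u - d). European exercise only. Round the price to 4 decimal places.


Answer: Price = V(0,0) = 13.1796

Derivation:
dt = T/N = 0.666667
u = exp(sigma*sqrt(dt)) = 1.267167; d = 1/u = 0.789162
p = (exp((r-q)*dt) - d) / (u - d) = 0.506228
Discount per step: exp(-r*dt) = 0.964640
Stock lattice S(k, i) with i counting down-moves:
  k=0: S(0,0) = 99.4600
  k=1: S(1,0) = 126.0325; S(1,1) = 78.4900
  k=2: S(2,0) = 159.7042; S(2,1) = 99.4600; S(2,2) = 61.9413
  k=3: S(3,0) = 202.3720; S(3,1) = 126.0325; S(3,2) = 78.4900; S(3,3) = 48.8817
Terminal payoffs V(N, i) = max(K - S_T, 0):
  V(3,0) = 0.000000; V(3,1) = 0.000000; V(3,2) = 22.659975; V(3,3) = 52.268279
Backward induction: V(k, i) = exp(-r*dt) * [p * V(k+1, i) + (1-p) * V(k+1, i+1)].
  V(2,0) = exp(-r*dt) * [p*0.000000 + (1-p)*0.000000] = 0.000000
  V(2,1) = exp(-r*dt) * [p*0.000000 + (1-p)*22.659975] = 10.793219
  V(2,2) = exp(-r*dt) * [p*22.659975 + (1-p)*52.268279] = 35.961517
  V(1,0) = exp(-r*dt) * [p*0.000000 + (1-p)*10.793219] = 5.140940
  V(1,1) = exp(-r*dt) * [p*10.793219 + (1-p)*35.961517] = 22.399538
  V(0,0) = exp(-r*dt) * [p*5.140940 + (1-p)*22.399538] = 13.179636


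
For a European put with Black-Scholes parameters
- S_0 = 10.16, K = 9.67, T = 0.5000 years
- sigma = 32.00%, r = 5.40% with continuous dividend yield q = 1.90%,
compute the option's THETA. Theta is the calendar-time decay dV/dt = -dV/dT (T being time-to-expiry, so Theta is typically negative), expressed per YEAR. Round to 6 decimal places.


d1 = 0.4089292768; d2 = 0.1826551068
phi(d1) = 0.3669425033; exp(-qT) = 0.9905449824; exp(-rT) = 0.9733612415
Theta = -S*exp(-qT)*phi(d1)*sigma/(2*sqrt(T)) + r*K*exp(-rT)*N(-d2) - q*S*exp(-qT)*N(-d1)
N(-d1) = 0.3412957816; N(-d2) = 0.4275343213; sqrt(T) = 0.7071067812
Term 1 = -10.1600 * 0.9905449824 * 0.3669425033 * 0.3200 / (2 * 0.7071067812) = -0.8356047696
Term 2 = 0.0540 * 9.6700 * 0.9733612415 * 0.4275343213 = 0.2173027725
Term 3 = -0.0190 * 10.1600 * 0.9905449824 * 0.3412957816 = -0.0652608058
Theta = -0.8356047696 + (0.2173027725) + (-0.0652608058) = -0.683563

Answer: Theta = -0.683563


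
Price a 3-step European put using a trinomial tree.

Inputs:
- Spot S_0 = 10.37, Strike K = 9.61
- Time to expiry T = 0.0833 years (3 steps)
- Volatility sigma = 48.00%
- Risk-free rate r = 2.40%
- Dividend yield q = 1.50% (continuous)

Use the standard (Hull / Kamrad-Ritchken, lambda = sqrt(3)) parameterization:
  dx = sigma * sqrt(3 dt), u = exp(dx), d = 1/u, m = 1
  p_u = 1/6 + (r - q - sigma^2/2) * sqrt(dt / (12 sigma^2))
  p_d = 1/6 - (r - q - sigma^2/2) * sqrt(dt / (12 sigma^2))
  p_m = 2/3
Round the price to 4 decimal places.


Answer: Price = V(0,0) = 0.2709

Derivation:
dt = T/N = 0.027767; dx = sigma*sqrt(3*dt) = 0.138536
u = exp(dx) = 1.148591; d = 1/u = 0.870632
p_u = 0.156024, p_m = 0.666667, p_d = 0.177309
Discount per step: exp(-r*dt) = 0.999334
Stock lattice S(k, j) with j the centered position index:
  k=0: S(0,+0) = 10.3700
  k=1: S(1,-1) = 9.0284; S(1,+0) = 10.3700; S(1,+1) = 11.9109
  k=2: S(2,-2) = 7.8605; S(2,-1) = 9.0284; S(2,+0) = 10.3700; S(2,+1) = 11.9109; S(2,+2) = 13.6807
  k=3: S(3,-3) = 6.8436; S(3,-2) = 7.8605; S(3,-1) = 9.0284; S(3,+0) = 10.3700; S(3,+1) = 11.9109; S(3,+2) = 13.6807; S(3,+3) = 15.7136
Terminal payoffs V(N, j) = max(K - S_T, 0):
  V(3,-3) = 2.766441; V(3,-2) = 1.749546; V(3,-1) = 0.581550; V(3,+0) = 0.000000; V(3,+1) = 0.000000; V(3,+2) = 0.000000; V(3,+3) = 0.000000
Backward induction: V(k, j) = exp(-r*dt) * [p_u * V(k+1, j+1) + p_m * V(k+1, j) + p_d * V(k+1, j-1)]
  V(2,-2) = exp(-r*dt) * [p_u*0.581550 + p_m*1.749546 + p_d*2.766441] = 1.746452
  V(2,-1) = exp(-r*dt) * [p_u*0.000000 + p_m*0.581550 + p_d*1.749546] = 0.697446
  V(2,+0) = exp(-r*dt) * [p_u*0.000000 + p_m*0.000000 + p_d*0.581550] = 0.103046
  V(2,+1) = exp(-r*dt) * [p_u*0.000000 + p_m*0.000000 + p_d*0.000000] = 0.000000
  V(2,+2) = exp(-r*dt) * [p_u*0.000000 + p_m*0.000000 + p_d*0.000000] = 0.000000
  V(1,-1) = exp(-r*dt) * [p_u*0.103046 + p_m*0.697446 + p_d*1.746452] = 0.790177
  V(1,+0) = exp(-r*dt) * [p_u*0.000000 + p_m*0.103046 + p_d*0.697446] = 0.192233
  V(1,+1) = exp(-r*dt) * [p_u*0.000000 + p_m*0.000000 + p_d*0.103046] = 0.018259
  V(0,+0) = exp(-r*dt) * [p_u*0.018259 + p_m*0.192233 + p_d*0.790177] = 0.270929


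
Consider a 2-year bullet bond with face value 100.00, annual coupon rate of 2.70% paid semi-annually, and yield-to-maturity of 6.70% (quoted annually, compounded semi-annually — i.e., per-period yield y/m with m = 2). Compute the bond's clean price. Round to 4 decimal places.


Answer: Price = 92.6276

Derivation:
Coupon per period c = face * coupon_rate / m = 1.350000
Periods per year m = 2; per-period yield y/m = 0.033500
Number of cashflows N = 4
Cashflows (t years, CF_t, discount factor 1/(1+y/m)^(m*t), PV):
  t = 0.5000: CF_t = 1.350000, DF = 0.967586, PV = 1.306241
  t = 1.0000: CF_t = 1.350000, DF = 0.936222, PV = 1.263900
  t = 1.5000: CF_t = 1.350000, DF = 0.905876, PV = 1.222932
  t = 2.0000: CF_t = 101.350000, DF = 0.876512, PV = 88.834534
Price P = sum_t PV_t = 92.627607


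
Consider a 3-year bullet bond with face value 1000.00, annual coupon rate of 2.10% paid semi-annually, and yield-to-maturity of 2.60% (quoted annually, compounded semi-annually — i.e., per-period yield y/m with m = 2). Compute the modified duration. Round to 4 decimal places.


Answer: Modified duration = 2.8850

Derivation:
Coupon per period c = face * coupon_rate / m = 10.500000
Periods per year m = 2; per-period yield y/m = 0.013000
Number of cashflows N = 6
Cashflows (t years, CF_t, discount factor 1/(1+y/m)^(m*t), PV):
  t = 0.5000: CF_t = 10.500000, DF = 0.987167, PV = 10.365252
  t = 1.0000: CF_t = 10.500000, DF = 0.974498, PV = 10.232233
  t = 1.5000: CF_t = 10.500000, DF = 0.961992, PV = 10.100921
  t = 2.0000: CF_t = 10.500000, DF = 0.949647, PV = 9.971294
  t = 2.5000: CF_t = 10.500000, DF = 0.937460, PV = 9.843331
  t = 3.0000: CF_t = 1010.500000, DF = 0.925429, PV = 935.146485
Price P = sum_t PV_t = 985.659514
First compute Macaulay numerator sum_t t * PV_t:
  t * PV_t at t = 0.5000: 5.182626
  t * PV_t at t = 1.0000: 10.232233
  t * PV_t at t = 1.5000: 15.151381
  t * PV_t at t = 2.0000: 19.942588
  t * PV_t at t = 2.5000: 24.608327
  t * PV_t at t = 3.0000: 2805.439454
Macaulay duration D = 2880.556608 / 985.659514 = 2.922466
Modified duration = D / (1 + y/m) = 2.922466 / (1 + 0.013000) = 2.884962


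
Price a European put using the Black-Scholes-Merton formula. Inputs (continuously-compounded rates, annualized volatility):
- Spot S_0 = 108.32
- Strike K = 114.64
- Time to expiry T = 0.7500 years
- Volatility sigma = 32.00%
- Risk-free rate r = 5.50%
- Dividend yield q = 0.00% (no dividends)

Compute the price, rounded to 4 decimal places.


d1 = (ln(S/K) + (r - q + 0.5*sigma^2) * T) / (sigma * sqrt(T)) = 0.08278851
d2 = d1 - sigma * sqrt(T) = -0.19433962
exp(-rT) = 0.95958920; exp(-qT) = 1.00000000
P = K * exp(-rT) * N(-d2) - S_0 * exp(-qT) * N(-d1)
N(-d1) = 0.46700985; N(-d2) = 0.57704502
P = 114.6400 * 0.95958920 * 0.57704502 - 108.3200 * 1.00000000 * 0.46700985 = 12.8927

Answer: Price = 12.8927


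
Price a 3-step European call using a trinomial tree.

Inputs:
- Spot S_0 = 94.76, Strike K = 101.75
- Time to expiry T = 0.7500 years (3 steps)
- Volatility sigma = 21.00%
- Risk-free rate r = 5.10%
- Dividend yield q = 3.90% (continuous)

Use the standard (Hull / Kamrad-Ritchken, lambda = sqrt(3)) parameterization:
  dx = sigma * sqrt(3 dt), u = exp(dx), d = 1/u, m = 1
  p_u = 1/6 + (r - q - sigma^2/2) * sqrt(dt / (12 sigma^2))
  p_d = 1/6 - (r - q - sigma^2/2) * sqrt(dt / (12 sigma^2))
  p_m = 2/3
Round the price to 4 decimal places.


dt = T/N = 0.250000; dx = sigma*sqrt(3*dt) = 0.181865
u = exp(dx) = 1.199453; d = 1/u = 0.833714
p_u = 0.159759, p_m = 0.666667, p_d = 0.173574
Discount per step: exp(-r*dt) = 0.987331
Stock lattice S(k, j) with j the centered position index:
  k=0: S(0,+0) = 94.7600
  k=1: S(1,-1) = 79.0027; S(1,+0) = 94.7600; S(1,+1) = 113.6601
  k=2: S(2,-2) = 65.8656; S(2,-1) = 79.0027; S(2,+0) = 94.7600; S(2,+1) = 113.6601; S(2,+2) = 136.3299
  k=3: S(3,-3) = 54.9131; S(3,-2) = 65.8656; S(3,-1) = 79.0027; S(3,+0) = 94.7600; S(3,+1) = 113.6601; S(3,+2) = 136.3299; S(3,+3) = 163.5213
Terminal payoffs V(N, j) = max(S_T - K, 0):
  V(3,-3) = 0.000000; V(3,-2) = 0.000000; V(3,-1) = 0.000000; V(3,+0) = 0.000000; V(3,+1) = 11.910134; V(3,+2) = 34.579950; V(3,+3) = 61.771321
Backward induction: V(k, j) = exp(-r*dt) * [p_u * V(k+1, j+1) + p_m * V(k+1, j) + p_d * V(k+1, j-1)]
  V(2,-2) = exp(-r*dt) * [p_u*0.000000 + p_m*0.000000 + p_d*0.000000] = 0.000000
  V(2,-1) = exp(-r*dt) * [p_u*0.000000 + p_m*0.000000 + p_d*0.000000] = 0.000000
  V(2,+0) = exp(-r*dt) * [p_u*11.910134 + p_m*0.000000 + p_d*0.000000] = 1.878646
  V(2,+1) = exp(-r*dt) * [p_u*34.579950 + p_m*11.910134 + p_d*0.000000] = 13.293967
  V(2,+2) = exp(-r*dt) * [p_u*61.771321 + p_m*34.579950 + p_d*11.910134] = 34.545843
  V(1,-1) = exp(-r*dt) * [p_u*1.878646 + p_m*0.000000 + p_d*0.000000] = 0.296328
  V(1,+0) = exp(-r*dt) * [p_u*13.293967 + p_m*1.878646 + p_d*0.000000] = 3.333489
  V(1,+1) = exp(-r*dt) * [p_u*34.545843 + p_m*13.293967 + p_d*1.878646] = 14.521408
  V(0,+0) = exp(-r*dt) * [p_u*14.521408 + p_m*3.333489 + p_d*0.296328] = 4.535490

Answer: Price = V(0,0) = 4.5355


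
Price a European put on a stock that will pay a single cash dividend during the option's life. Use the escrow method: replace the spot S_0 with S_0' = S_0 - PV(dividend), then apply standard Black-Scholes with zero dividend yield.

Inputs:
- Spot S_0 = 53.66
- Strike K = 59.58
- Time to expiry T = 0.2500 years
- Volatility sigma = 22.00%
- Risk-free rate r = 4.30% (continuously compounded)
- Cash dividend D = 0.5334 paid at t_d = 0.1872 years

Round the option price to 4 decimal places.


PV(D) = D * exp(-r * t_d) = 0.5334 * 0.99198271 = 0.52912358
S_0' = S_0 - PV(D) = 53.6600 - 0.52912358 = 53.13087642
d1 = (ln(S_0'/K) + (r + sigma^2/2)*T) / (sigma*sqrt(T)) = -0.88874283
d2 = d1 - sigma*sqrt(T) = -0.99874283
exp(-rT) = 0.98930757
N(-d1) = 0.81292935; N(-d2) = 0.84104036
P = K * exp(-rT) * N(-d2) - S_0' * N(-d1) = 59.5800 * 0.98930757 * 0.84104036 - 53.13087642 * 0.81292935 = 6.3817

Answer: Price = 6.3817
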